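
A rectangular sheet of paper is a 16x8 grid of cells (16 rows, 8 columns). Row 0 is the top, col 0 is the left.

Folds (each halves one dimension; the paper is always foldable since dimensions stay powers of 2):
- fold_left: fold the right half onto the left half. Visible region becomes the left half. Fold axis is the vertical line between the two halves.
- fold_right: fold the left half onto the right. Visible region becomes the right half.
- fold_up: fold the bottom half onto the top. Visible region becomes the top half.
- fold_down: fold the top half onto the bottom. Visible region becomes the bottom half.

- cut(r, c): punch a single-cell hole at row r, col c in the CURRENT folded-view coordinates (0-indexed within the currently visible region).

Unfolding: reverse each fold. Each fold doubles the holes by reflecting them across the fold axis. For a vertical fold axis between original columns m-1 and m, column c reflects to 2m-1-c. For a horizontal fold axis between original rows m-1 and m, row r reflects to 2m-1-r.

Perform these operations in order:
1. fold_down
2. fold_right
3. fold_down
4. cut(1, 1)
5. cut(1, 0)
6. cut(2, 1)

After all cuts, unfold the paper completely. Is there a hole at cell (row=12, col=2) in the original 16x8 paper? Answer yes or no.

Answer: no

Derivation:
Op 1 fold_down: fold axis h@8; visible region now rows[8,16) x cols[0,8) = 8x8
Op 2 fold_right: fold axis v@4; visible region now rows[8,16) x cols[4,8) = 8x4
Op 3 fold_down: fold axis h@12; visible region now rows[12,16) x cols[4,8) = 4x4
Op 4 cut(1, 1): punch at orig (13,5); cuts so far [(13, 5)]; region rows[12,16) x cols[4,8) = 4x4
Op 5 cut(1, 0): punch at orig (13,4); cuts so far [(13, 4), (13, 5)]; region rows[12,16) x cols[4,8) = 4x4
Op 6 cut(2, 1): punch at orig (14,5); cuts so far [(13, 4), (13, 5), (14, 5)]; region rows[12,16) x cols[4,8) = 4x4
Unfold 1 (reflect across h@12): 6 holes -> [(9, 5), (10, 4), (10, 5), (13, 4), (13, 5), (14, 5)]
Unfold 2 (reflect across v@4): 12 holes -> [(9, 2), (9, 5), (10, 2), (10, 3), (10, 4), (10, 5), (13, 2), (13, 3), (13, 4), (13, 5), (14, 2), (14, 5)]
Unfold 3 (reflect across h@8): 24 holes -> [(1, 2), (1, 5), (2, 2), (2, 3), (2, 4), (2, 5), (5, 2), (5, 3), (5, 4), (5, 5), (6, 2), (6, 5), (9, 2), (9, 5), (10, 2), (10, 3), (10, 4), (10, 5), (13, 2), (13, 3), (13, 4), (13, 5), (14, 2), (14, 5)]
Holes: [(1, 2), (1, 5), (2, 2), (2, 3), (2, 4), (2, 5), (5, 2), (5, 3), (5, 4), (5, 5), (6, 2), (6, 5), (9, 2), (9, 5), (10, 2), (10, 3), (10, 4), (10, 5), (13, 2), (13, 3), (13, 4), (13, 5), (14, 2), (14, 5)]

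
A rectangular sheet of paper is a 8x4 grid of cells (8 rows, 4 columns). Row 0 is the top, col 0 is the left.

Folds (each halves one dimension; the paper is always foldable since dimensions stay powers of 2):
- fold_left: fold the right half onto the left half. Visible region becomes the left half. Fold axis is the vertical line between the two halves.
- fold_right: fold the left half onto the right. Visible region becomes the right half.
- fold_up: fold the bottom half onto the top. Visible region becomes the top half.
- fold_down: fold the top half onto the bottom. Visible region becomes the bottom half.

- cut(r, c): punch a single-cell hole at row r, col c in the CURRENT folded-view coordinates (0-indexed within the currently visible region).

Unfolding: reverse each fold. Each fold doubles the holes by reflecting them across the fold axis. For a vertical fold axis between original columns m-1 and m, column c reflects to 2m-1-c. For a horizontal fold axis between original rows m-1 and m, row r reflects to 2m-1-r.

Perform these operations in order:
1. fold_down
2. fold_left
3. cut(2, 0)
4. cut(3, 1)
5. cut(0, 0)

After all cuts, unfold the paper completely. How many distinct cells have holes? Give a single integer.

Answer: 12

Derivation:
Op 1 fold_down: fold axis h@4; visible region now rows[4,8) x cols[0,4) = 4x4
Op 2 fold_left: fold axis v@2; visible region now rows[4,8) x cols[0,2) = 4x2
Op 3 cut(2, 0): punch at orig (6,0); cuts so far [(6, 0)]; region rows[4,8) x cols[0,2) = 4x2
Op 4 cut(3, 1): punch at orig (7,1); cuts so far [(6, 0), (7, 1)]; region rows[4,8) x cols[0,2) = 4x2
Op 5 cut(0, 0): punch at orig (4,0); cuts so far [(4, 0), (6, 0), (7, 1)]; region rows[4,8) x cols[0,2) = 4x2
Unfold 1 (reflect across v@2): 6 holes -> [(4, 0), (4, 3), (6, 0), (6, 3), (7, 1), (7, 2)]
Unfold 2 (reflect across h@4): 12 holes -> [(0, 1), (0, 2), (1, 0), (1, 3), (3, 0), (3, 3), (4, 0), (4, 3), (6, 0), (6, 3), (7, 1), (7, 2)]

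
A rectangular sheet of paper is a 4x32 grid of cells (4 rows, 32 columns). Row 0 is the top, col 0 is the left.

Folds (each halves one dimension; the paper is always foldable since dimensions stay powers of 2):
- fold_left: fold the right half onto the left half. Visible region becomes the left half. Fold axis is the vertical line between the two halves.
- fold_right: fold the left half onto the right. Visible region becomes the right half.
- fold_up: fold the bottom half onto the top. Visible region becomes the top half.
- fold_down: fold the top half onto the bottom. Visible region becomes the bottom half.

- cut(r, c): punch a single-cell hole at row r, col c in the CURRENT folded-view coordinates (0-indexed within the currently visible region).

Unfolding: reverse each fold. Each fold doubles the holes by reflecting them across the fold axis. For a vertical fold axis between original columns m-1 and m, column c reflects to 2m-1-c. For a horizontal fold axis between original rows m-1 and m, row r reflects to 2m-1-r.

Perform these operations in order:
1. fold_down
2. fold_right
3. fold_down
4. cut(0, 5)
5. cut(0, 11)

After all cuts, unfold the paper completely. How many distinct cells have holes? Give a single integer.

Op 1 fold_down: fold axis h@2; visible region now rows[2,4) x cols[0,32) = 2x32
Op 2 fold_right: fold axis v@16; visible region now rows[2,4) x cols[16,32) = 2x16
Op 3 fold_down: fold axis h@3; visible region now rows[3,4) x cols[16,32) = 1x16
Op 4 cut(0, 5): punch at orig (3,21); cuts so far [(3, 21)]; region rows[3,4) x cols[16,32) = 1x16
Op 5 cut(0, 11): punch at orig (3,27); cuts so far [(3, 21), (3, 27)]; region rows[3,4) x cols[16,32) = 1x16
Unfold 1 (reflect across h@3): 4 holes -> [(2, 21), (2, 27), (3, 21), (3, 27)]
Unfold 2 (reflect across v@16): 8 holes -> [(2, 4), (2, 10), (2, 21), (2, 27), (3, 4), (3, 10), (3, 21), (3, 27)]
Unfold 3 (reflect across h@2): 16 holes -> [(0, 4), (0, 10), (0, 21), (0, 27), (1, 4), (1, 10), (1, 21), (1, 27), (2, 4), (2, 10), (2, 21), (2, 27), (3, 4), (3, 10), (3, 21), (3, 27)]

Answer: 16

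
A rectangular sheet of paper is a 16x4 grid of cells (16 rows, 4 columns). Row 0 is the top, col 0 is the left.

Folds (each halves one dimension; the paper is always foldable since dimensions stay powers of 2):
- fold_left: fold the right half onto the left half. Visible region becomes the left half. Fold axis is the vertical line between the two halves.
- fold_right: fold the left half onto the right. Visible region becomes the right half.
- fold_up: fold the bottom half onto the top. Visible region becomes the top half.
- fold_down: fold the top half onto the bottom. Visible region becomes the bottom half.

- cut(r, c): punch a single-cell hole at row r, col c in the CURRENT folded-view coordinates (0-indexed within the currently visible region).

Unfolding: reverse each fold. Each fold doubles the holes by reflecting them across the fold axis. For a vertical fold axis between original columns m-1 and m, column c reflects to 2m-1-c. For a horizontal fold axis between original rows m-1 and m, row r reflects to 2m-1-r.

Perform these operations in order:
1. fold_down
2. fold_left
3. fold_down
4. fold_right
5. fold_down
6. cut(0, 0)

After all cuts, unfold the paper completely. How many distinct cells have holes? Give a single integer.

Answer: 32

Derivation:
Op 1 fold_down: fold axis h@8; visible region now rows[8,16) x cols[0,4) = 8x4
Op 2 fold_left: fold axis v@2; visible region now rows[8,16) x cols[0,2) = 8x2
Op 3 fold_down: fold axis h@12; visible region now rows[12,16) x cols[0,2) = 4x2
Op 4 fold_right: fold axis v@1; visible region now rows[12,16) x cols[1,2) = 4x1
Op 5 fold_down: fold axis h@14; visible region now rows[14,16) x cols[1,2) = 2x1
Op 6 cut(0, 0): punch at orig (14,1); cuts so far [(14, 1)]; region rows[14,16) x cols[1,2) = 2x1
Unfold 1 (reflect across h@14): 2 holes -> [(13, 1), (14, 1)]
Unfold 2 (reflect across v@1): 4 holes -> [(13, 0), (13, 1), (14, 0), (14, 1)]
Unfold 3 (reflect across h@12): 8 holes -> [(9, 0), (9, 1), (10, 0), (10, 1), (13, 0), (13, 1), (14, 0), (14, 1)]
Unfold 4 (reflect across v@2): 16 holes -> [(9, 0), (9, 1), (9, 2), (9, 3), (10, 0), (10, 1), (10, 2), (10, 3), (13, 0), (13, 1), (13, 2), (13, 3), (14, 0), (14, 1), (14, 2), (14, 3)]
Unfold 5 (reflect across h@8): 32 holes -> [(1, 0), (1, 1), (1, 2), (1, 3), (2, 0), (2, 1), (2, 2), (2, 3), (5, 0), (5, 1), (5, 2), (5, 3), (6, 0), (6, 1), (6, 2), (6, 3), (9, 0), (9, 1), (9, 2), (9, 3), (10, 0), (10, 1), (10, 2), (10, 3), (13, 0), (13, 1), (13, 2), (13, 3), (14, 0), (14, 1), (14, 2), (14, 3)]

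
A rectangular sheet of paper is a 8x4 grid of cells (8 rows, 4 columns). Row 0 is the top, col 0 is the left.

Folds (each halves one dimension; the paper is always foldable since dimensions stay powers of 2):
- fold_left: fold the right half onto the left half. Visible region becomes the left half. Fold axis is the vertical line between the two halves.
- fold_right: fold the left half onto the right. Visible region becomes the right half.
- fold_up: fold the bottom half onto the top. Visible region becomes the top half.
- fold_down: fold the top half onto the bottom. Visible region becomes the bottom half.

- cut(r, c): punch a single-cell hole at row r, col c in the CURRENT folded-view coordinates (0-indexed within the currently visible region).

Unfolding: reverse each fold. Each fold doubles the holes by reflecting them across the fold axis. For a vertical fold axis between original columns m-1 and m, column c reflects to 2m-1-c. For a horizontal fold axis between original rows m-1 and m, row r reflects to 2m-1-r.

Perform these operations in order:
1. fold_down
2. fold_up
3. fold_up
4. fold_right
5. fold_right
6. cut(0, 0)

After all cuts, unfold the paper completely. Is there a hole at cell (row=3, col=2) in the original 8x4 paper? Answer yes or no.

Answer: yes

Derivation:
Op 1 fold_down: fold axis h@4; visible region now rows[4,8) x cols[0,4) = 4x4
Op 2 fold_up: fold axis h@6; visible region now rows[4,6) x cols[0,4) = 2x4
Op 3 fold_up: fold axis h@5; visible region now rows[4,5) x cols[0,4) = 1x4
Op 4 fold_right: fold axis v@2; visible region now rows[4,5) x cols[2,4) = 1x2
Op 5 fold_right: fold axis v@3; visible region now rows[4,5) x cols[3,4) = 1x1
Op 6 cut(0, 0): punch at orig (4,3); cuts so far [(4, 3)]; region rows[4,5) x cols[3,4) = 1x1
Unfold 1 (reflect across v@3): 2 holes -> [(4, 2), (4, 3)]
Unfold 2 (reflect across v@2): 4 holes -> [(4, 0), (4, 1), (4, 2), (4, 3)]
Unfold 3 (reflect across h@5): 8 holes -> [(4, 0), (4, 1), (4, 2), (4, 3), (5, 0), (5, 1), (5, 2), (5, 3)]
Unfold 4 (reflect across h@6): 16 holes -> [(4, 0), (4, 1), (4, 2), (4, 3), (5, 0), (5, 1), (5, 2), (5, 3), (6, 0), (6, 1), (6, 2), (6, 3), (7, 0), (7, 1), (7, 2), (7, 3)]
Unfold 5 (reflect across h@4): 32 holes -> [(0, 0), (0, 1), (0, 2), (0, 3), (1, 0), (1, 1), (1, 2), (1, 3), (2, 0), (2, 1), (2, 2), (2, 3), (3, 0), (3, 1), (3, 2), (3, 3), (4, 0), (4, 1), (4, 2), (4, 3), (5, 0), (5, 1), (5, 2), (5, 3), (6, 0), (6, 1), (6, 2), (6, 3), (7, 0), (7, 1), (7, 2), (7, 3)]
Holes: [(0, 0), (0, 1), (0, 2), (0, 3), (1, 0), (1, 1), (1, 2), (1, 3), (2, 0), (2, 1), (2, 2), (2, 3), (3, 0), (3, 1), (3, 2), (3, 3), (4, 0), (4, 1), (4, 2), (4, 3), (5, 0), (5, 1), (5, 2), (5, 3), (6, 0), (6, 1), (6, 2), (6, 3), (7, 0), (7, 1), (7, 2), (7, 3)]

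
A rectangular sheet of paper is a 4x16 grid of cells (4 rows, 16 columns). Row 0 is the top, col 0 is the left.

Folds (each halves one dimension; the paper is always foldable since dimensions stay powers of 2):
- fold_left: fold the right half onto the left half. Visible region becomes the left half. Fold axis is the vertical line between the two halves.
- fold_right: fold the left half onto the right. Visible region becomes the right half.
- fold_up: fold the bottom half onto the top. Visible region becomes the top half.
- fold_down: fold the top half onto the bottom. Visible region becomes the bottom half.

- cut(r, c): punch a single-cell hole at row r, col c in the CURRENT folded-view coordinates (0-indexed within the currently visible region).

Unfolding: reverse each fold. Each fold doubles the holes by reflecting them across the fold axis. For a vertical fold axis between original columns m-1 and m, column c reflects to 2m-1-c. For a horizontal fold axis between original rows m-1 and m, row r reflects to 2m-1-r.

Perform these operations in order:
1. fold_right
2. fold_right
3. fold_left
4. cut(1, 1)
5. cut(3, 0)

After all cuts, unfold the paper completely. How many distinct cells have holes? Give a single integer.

Answer: 16

Derivation:
Op 1 fold_right: fold axis v@8; visible region now rows[0,4) x cols[8,16) = 4x8
Op 2 fold_right: fold axis v@12; visible region now rows[0,4) x cols[12,16) = 4x4
Op 3 fold_left: fold axis v@14; visible region now rows[0,4) x cols[12,14) = 4x2
Op 4 cut(1, 1): punch at orig (1,13); cuts so far [(1, 13)]; region rows[0,4) x cols[12,14) = 4x2
Op 5 cut(3, 0): punch at orig (3,12); cuts so far [(1, 13), (3, 12)]; region rows[0,4) x cols[12,14) = 4x2
Unfold 1 (reflect across v@14): 4 holes -> [(1, 13), (1, 14), (3, 12), (3, 15)]
Unfold 2 (reflect across v@12): 8 holes -> [(1, 9), (1, 10), (1, 13), (1, 14), (3, 8), (3, 11), (3, 12), (3, 15)]
Unfold 3 (reflect across v@8): 16 holes -> [(1, 1), (1, 2), (1, 5), (1, 6), (1, 9), (1, 10), (1, 13), (1, 14), (3, 0), (3, 3), (3, 4), (3, 7), (3, 8), (3, 11), (3, 12), (3, 15)]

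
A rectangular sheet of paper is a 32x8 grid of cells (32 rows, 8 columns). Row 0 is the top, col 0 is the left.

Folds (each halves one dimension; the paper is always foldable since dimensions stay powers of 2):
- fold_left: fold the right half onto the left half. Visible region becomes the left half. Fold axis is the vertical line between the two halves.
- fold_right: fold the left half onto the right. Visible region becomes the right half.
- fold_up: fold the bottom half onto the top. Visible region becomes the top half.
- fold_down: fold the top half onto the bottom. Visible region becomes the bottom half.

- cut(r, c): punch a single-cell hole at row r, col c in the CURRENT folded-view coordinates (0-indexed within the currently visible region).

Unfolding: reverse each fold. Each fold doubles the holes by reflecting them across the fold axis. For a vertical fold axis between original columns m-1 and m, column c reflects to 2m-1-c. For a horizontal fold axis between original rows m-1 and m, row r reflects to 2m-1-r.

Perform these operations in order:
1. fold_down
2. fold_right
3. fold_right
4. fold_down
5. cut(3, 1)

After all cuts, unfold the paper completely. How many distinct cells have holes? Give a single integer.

Answer: 16

Derivation:
Op 1 fold_down: fold axis h@16; visible region now rows[16,32) x cols[0,8) = 16x8
Op 2 fold_right: fold axis v@4; visible region now rows[16,32) x cols[4,8) = 16x4
Op 3 fold_right: fold axis v@6; visible region now rows[16,32) x cols[6,8) = 16x2
Op 4 fold_down: fold axis h@24; visible region now rows[24,32) x cols[6,8) = 8x2
Op 5 cut(3, 1): punch at orig (27,7); cuts so far [(27, 7)]; region rows[24,32) x cols[6,8) = 8x2
Unfold 1 (reflect across h@24): 2 holes -> [(20, 7), (27, 7)]
Unfold 2 (reflect across v@6): 4 holes -> [(20, 4), (20, 7), (27, 4), (27, 7)]
Unfold 3 (reflect across v@4): 8 holes -> [(20, 0), (20, 3), (20, 4), (20, 7), (27, 0), (27, 3), (27, 4), (27, 7)]
Unfold 4 (reflect across h@16): 16 holes -> [(4, 0), (4, 3), (4, 4), (4, 7), (11, 0), (11, 3), (11, 4), (11, 7), (20, 0), (20, 3), (20, 4), (20, 7), (27, 0), (27, 3), (27, 4), (27, 7)]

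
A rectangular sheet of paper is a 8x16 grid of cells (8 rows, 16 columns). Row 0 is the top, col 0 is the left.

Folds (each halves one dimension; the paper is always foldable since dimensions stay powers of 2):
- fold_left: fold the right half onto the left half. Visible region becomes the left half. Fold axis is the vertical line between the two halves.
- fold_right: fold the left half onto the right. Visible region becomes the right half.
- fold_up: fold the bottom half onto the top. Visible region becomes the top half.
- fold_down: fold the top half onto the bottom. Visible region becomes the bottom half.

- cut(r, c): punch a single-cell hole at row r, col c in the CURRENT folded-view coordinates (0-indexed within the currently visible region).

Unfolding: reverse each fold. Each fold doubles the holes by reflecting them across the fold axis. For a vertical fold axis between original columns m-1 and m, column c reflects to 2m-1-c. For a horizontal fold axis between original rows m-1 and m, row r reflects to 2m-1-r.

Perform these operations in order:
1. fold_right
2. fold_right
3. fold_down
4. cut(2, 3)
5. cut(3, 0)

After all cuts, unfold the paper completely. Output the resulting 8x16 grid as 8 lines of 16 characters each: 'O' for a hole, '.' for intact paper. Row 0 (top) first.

Op 1 fold_right: fold axis v@8; visible region now rows[0,8) x cols[8,16) = 8x8
Op 2 fold_right: fold axis v@12; visible region now rows[0,8) x cols[12,16) = 8x4
Op 3 fold_down: fold axis h@4; visible region now rows[4,8) x cols[12,16) = 4x4
Op 4 cut(2, 3): punch at orig (6,15); cuts so far [(6, 15)]; region rows[4,8) x cols[12,16) = 4x4
Op 5 cut(3, 0): punch at orig (7,12); cuts so far [(6, 15), (7, 12)]; region rows[4,8) x cols[12,16) = 4x4
Unfold 1 (reflect across h@4): 4 holes -> [(0, 12), (1, 15), (6, 15), (7, 12)]
Unfold 2 (reflect across v@12): 8 holes -> [(0, 11), (0, 12), (1, 8), (1, 15), (6, 8), (6, 15), (7, 11), (7, 12)]
Unfold 3 (reflect across v@8): 16 holes -> [(0, 3), (0, 4), (0, 11), (0, 12), (1, 0), (1, 7), (1, 8), (1, 15), (6, 0), (6, 7), (6, 8), (6, 15), (7, 3), (7, 4), (7, 11), (7, 12)]

Answer: ...OO......OO...
O......OO......O
................
................
................
................
O......OO......O
...OO......OO...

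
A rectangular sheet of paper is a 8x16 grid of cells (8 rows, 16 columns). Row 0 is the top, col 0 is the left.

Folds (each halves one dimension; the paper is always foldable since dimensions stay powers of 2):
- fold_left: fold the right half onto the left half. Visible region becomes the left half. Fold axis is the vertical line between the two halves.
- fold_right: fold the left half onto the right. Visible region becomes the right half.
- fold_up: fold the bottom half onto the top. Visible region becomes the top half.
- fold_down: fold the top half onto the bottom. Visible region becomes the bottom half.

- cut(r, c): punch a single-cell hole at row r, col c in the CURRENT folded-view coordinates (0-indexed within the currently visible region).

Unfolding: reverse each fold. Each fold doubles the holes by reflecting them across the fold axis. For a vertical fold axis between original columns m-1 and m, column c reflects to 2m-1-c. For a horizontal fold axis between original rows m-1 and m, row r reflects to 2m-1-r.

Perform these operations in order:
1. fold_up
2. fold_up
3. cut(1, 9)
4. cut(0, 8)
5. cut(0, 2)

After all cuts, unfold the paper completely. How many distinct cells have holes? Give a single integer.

Op 1 fold_up: fold axis h@4; visible region now rows[0,4) x cols[0,16) = 4x16
Op 2 fold_up: fold axis h@2; visible region now rows[0,2) x cols[0,16) = 2x16
Op 3 cut(1, 9): punch at orig (1,9); cuts so far [(1, 9)]; region rows[0,2) x cols[0,16) = 2x16
Op 4 cut(0, 8): punch at orig (0,8); cuts so far [(0, 8), (1, 9)]; region rows[0,2) x cols[0,16) = 2x16
Op 5 cut(0, 2): punch at orig (0,2); cuts so far [(0, 2), (0, 8), (1, 9)]; region rows[0,2) x cols[0,16) = 2x16
Unfold 1 (reflect across h@2): 6 holes -> [(0, 2), (0, 8), (1, 9), (2, 9), (3, 2), (3, 8)]
Unfold 2 (reflect across h@4): 12 holes -> [(0, 2), (0, 8), (1, 9), (2, 9), (3, 2), (3, 8), (4, 2), (4, 8), (5, 9), (6, 9), (7, 2), (7, 8)]

Answer: 12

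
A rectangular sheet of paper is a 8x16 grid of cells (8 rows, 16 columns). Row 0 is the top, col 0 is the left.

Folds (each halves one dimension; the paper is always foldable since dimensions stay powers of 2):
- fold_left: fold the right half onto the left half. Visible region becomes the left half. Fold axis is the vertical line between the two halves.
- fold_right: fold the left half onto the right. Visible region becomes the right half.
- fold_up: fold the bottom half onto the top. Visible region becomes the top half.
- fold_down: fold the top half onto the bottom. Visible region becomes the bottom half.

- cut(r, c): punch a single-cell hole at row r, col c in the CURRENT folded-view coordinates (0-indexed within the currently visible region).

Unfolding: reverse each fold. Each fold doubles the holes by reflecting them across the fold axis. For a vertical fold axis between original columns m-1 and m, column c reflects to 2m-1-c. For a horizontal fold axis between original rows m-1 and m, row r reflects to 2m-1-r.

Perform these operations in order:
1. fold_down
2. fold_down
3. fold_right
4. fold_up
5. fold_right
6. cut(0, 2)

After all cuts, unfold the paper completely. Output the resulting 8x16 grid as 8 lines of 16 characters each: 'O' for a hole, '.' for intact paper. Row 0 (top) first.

Op 1 fold_down: fold axis h@4; visible region now rows[4,8) x cols[0,16) = 4x16
Op 2 fold_down: fold axis h@6; visible region now rows[6,8) x cols[0,16) = 2x16
Op 3 fold_right: fold axis v@8; visible region now rows[6,8) x cols[8,16) = 2x8
Op 4 fold_up: fold axis h@7; visible region now rows[6,7) x cols[8,16) = 1x8
Op 5 fold_right: fold axis v@12; visible region now rows[6,7) x cols[12,16) = 1x4
Op 6 cut(0, 2): punch at orig (6,14); cuts so far [(6, 14)]; region rows[6,7) x cols[12,16) = 1x4
Unfold 1 (reflect across v@12): 2 holes -> [(6, 9), (6, 14)]
Unfold 2 (reflect across h@7): 4 holes -> [(6, 9), (6, 14), (7, 9), (7, 14)]
Unfold 3 (reflect across v@8): 8 holes -> [(6, 1), (6, 6), (6, 9), (6, 14), (7, 1), (7, 6), (7, 9), (7, 14)]
Unfold 4 (reflect across h@6): 16 holes -> [(4, 1), (4, 6), (4, 9), (4, 14), (5, 1), (5, 6), (5, 9), (5, 14), (6, 1), (6, 6), (6, 9), (6, 14), (7, 1), (7, 6), (7, 9), (7, 14)]
Unfold 5 (reflect across h@4): 32 holes -> [(0, 1), (0, 6), (0, 9), (0, 14), (1, 1), (1, 6), (1, 9), (1, 14), (2, 1), (2, 6), (2, 9), (2, 14), (3, 1), (3, 6), (3, 9), (3, 14), (4, 1), (4, 6), (4, 9), (4, 14), (5, 1), (5, 6), (5, 9), (5, 14), (6, 1), (6, 6), (6, 9), (6, 14), (7, 1), (7, 6), (7, 9), (7, 14)]

Answer: .O....O..O....O.
.O....O..O....O.
.O....O..O....O.
.O....O..O....O.
.O....O..O....O.
.O....O..O....O.
.O....O..O....O.
.O....O..O....O.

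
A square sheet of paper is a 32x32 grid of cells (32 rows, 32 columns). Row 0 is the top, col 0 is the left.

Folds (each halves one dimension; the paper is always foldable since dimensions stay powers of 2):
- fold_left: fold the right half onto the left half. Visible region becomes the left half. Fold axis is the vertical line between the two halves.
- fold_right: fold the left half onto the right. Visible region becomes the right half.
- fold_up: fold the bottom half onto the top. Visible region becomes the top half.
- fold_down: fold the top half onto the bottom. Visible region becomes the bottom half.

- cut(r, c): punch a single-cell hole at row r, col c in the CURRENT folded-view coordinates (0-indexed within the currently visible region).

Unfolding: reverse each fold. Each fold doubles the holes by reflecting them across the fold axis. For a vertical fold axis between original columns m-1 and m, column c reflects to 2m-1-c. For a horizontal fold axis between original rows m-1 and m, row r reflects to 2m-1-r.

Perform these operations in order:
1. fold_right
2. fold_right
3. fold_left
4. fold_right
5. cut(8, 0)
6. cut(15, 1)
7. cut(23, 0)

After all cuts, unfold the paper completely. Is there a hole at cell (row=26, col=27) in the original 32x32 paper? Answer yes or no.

Op 1 fold_right: fold axis v@16; visible region now rows[0,32) x cols[16,32) = 32x16
Op 2 fold_right: fold axis v@24; visible region now rows[0,32) x cols[24,32) = 32x8
Op 3 fold_left: fold axis v@28; visible region now rows[0,32) x cols[24,28) = 32x4
Op 4 fold_right: fold axis v@26; visible region now rows[0,32) x cols[26,28) = 32x2
Op 5 cut(8, 0): punch at orig (8,26); cuts so far [(8, 26)]; region rows[0,32) x cols[26,28) = 32x2
Op 6 cut(15, 1): punch at orig (15,27); cuts so far [(8, 26), (15, 27)]; region rows[0,32) x cols[26,28) = 32x2
Op 7 cut(23, 0): punch at orig (23,26); cuts so far [(8, 26), (15, 27), (23, 26)]; region rows[0,32) x cols[26,28) = 32x2
Unfold 1 (reflect across v@26): 6 holes -> [(8, 25), (8, 26), (15, 24), (15, 27), (23, 25), (23, 26)]
Unfold 2 (reflect across v@28): 12 holes -> [(8, 25), (8, 26), (8, 29), (8, 30), (15, 24), (15, 27), (15, 28), (15, 31), (23, 25), (23, 26), (23, 29), (23, 30)]
Unfold 3 (reflect across v@24): 24 holes -> [(8, 17), (8, 18), (8, 21), (8, 22), (8, 25), (8, 26), (8, 29), (8, 30), (15, 16), (15, 19), (15, 20), (15, 23), (15, 24), (15, 27), (15, 28), (15, 31), (23, 17), (23, 18), (23, 21), (23, 22), (23, 25), (23, 26), (23, 29), (23, 30)]
Unfold 4 (reflect across v@16): 48 holes -> [(8, 1), (8, 2), (8, 5), (8, 6), (8, 9), (8, 10), (8, 13), (8, 14), (8, 17), (8, 18), (8, 21), (8, 22), (8, 25), (8, 26), (8, 29), (8, 30), (15, 0), (15, 3), (15, 4), (15, 7), (15, 8), (15, 11), (15, 12), (15, 15), (15, 16), (15, 19), (15, 20), (15, 23), (15, 24), (15, 27), (15, 28), (15, 31), (23, 1), (23, 2), (23, 5), (23, 6), (23, 9), (23, 10), (23, 13), (23, 14), (23, 17), (23, 18), (23, 21), (23, 22), (23, 25), (23, 26), (23, 29), (23, 30)]
Holes: [(8, 1), (8, 2), (8, 5), (8, 6), (8, 9), (8, 10), (8, 13), (8, 14), (8, 17), (8, 18), (8, 21), (8, 22), (8, 25), (8, 26), (8, 29), (8, 30), (15, 0), (15, 3), (15, 4), (15, 7), (15, 8), (15, 11), (15, 12), (15, 15), (15, 16), (15, 19), (15, 20), (15, 23), (15, 24), (15, 27), (15, 28), (15, 31), (23, 1), (23, 2), (23, 5), (23, 6), (23, 9), (23, 10), (23, 13), (23, 14), (23, 17), (23, 18), (23, 21), (23, 22), (23, 25), (23, 26), (23, 29), (23, 30)]

Answer: no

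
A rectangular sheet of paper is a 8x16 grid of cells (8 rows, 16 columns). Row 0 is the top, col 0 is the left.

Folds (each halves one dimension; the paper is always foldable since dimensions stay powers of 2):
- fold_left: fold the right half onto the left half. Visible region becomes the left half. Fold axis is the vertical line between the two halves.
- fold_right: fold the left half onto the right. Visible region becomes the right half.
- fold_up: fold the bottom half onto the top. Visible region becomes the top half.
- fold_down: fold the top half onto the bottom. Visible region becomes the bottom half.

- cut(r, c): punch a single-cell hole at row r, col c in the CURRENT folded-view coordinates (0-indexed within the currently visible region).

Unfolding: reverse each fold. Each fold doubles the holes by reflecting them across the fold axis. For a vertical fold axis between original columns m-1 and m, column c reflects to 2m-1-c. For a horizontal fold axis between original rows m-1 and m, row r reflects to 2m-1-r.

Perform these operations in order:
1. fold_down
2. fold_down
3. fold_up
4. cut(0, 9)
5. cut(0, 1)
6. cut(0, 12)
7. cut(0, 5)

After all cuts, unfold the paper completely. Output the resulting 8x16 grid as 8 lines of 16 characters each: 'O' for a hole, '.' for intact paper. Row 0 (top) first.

Answer: .O...O...O..O...
.O...O...O..O...
.O...O...O..O...
.O...O...O..O...
.O...O...O..O...
.O...O...O..O...
.O...O...O..O...
.O...O...O..O...

Derivation:
Op 1 fold_down: fold axis h@4; visible region now rows[4,8) x cols[0,16) = 4x16
Op 2 fold_down: fold axis h@6; visible region now rows[6,8) x cols[0,16) = 2x16
Op 3 fold_up: fold axis h@7; visible region now rows[6,7) x cols[0,16) = 1x16
Op 4 cut(0, 9): punch at orig (6,9); cuts so far [(6, 9)]; region rows[6,7) x cols[0,16) = 1x16
Op 5 cut(0, 1): punch at orig (6,1); cuts so far [(6, 1), (6, 9)]; region rows[6,7) x cols[0,16) = 1x16
Op 6 cut(0, 12): punch at orig (6,12); cuts so far [(6, 1), (6, 9), (6, 12)]; region rows[6,7) x cols[0,16) = 1x16
Op 7 cut(0, 5): punch at orig (6,5); cuts so far [(6, 1), (6, 5), (6, 9), (6, 12)]; region rows[6,7) x cols[0,16) = 1x16
Unfold 1 (reflect across h@7): 8 holes -> [(6, 1), (6, 5), (6, 9), (6, 12), (7, 1), (7, 5), (7, 9), (7, 12)]
Unfold 2 (reflect across h@6): 16 holes -> [(4, 1), (4, 5), (4, 9), (4, 12), (5, 1), (5, 5), (5, 9), (5, 12), (6, 1), (6, 5), (6, 9), (6, 12), (7, 1), (7, 5), (7, 9), (7, 12)]
Unfold 3 (reflect across h@4): 32 holes -> [(0, 1), (0, 5), (0, 9), (0, 12), (1, 1), (1, 5), (1, 9), (1, 12), (2, 1), (2, 5), (2, 9), (2, 12), (3, 1), (3, 5), (3, 9), (3, 12), (4, 1), (4, 5), (4, 9), (4, 12), (5, 1), (5, 5), (5, 9), (5, 12), (6, 1), (6, 5), (6, 9), (6, 12), (7, 1), (7, 5), (7, 9), (7, 12)]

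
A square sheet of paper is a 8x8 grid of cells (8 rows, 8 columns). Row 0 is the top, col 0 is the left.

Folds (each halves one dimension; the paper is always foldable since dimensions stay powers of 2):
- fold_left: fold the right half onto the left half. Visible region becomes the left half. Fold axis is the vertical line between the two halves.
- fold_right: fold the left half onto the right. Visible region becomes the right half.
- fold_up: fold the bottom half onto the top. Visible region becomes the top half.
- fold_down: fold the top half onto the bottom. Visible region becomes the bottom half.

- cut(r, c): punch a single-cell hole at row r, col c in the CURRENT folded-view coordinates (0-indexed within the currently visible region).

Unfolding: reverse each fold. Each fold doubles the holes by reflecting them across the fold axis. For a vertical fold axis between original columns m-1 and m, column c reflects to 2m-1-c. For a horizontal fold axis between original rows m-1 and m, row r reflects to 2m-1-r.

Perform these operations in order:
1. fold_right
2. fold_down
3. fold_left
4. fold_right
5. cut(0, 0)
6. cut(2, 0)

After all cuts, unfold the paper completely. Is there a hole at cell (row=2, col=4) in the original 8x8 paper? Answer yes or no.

Op 1 fold_right: fold axis v@4; visible region now rows[0,8) x cols[4,8) = 8x4
Op 2 fold_down: fold axis h@4; visible region now rows[4,8) x cols[4,8) = 4x4
Op 3 fold_left: fold axis v@6; visible region now rows[4,8) x cols[4,6) = 4x2
Op 4 fold_right: fold axis v@5; visible region now rows[4,8) x cols[5,6) = 4x1
Op 5 cut(0, 0): punch at orig (4,5); cuts so far [(4, 5)]; region rows[4,8) x cols[5,6) = 4x1
Op 6 cut(2, 0): punch at orig (6,5); cuts so far [(4, 5), (6, 5)]; region rows[4,8) x cols[5,6) = 4x1
Unfold 1 (reflect across v@5): 4 holes -> [(4, 4), (4, 5), (6, 4), (6, 5)]
Unfold 2 (reflect across v@6): 8 holes -> [(4, 4), (4, 5), (4, 6), (4, 7), (6, 4), (6, 5), (6, 6), (6, 7)]
Unfold 3 (reflect across h@4): 16 holes -> [(1, 4), (1, 5), (1, 6), (1, 7), (3, 4), (3, 5), (3, 6), (3, 7), (4, 4), (4, 5), (4, 6), (4, 7), (6, 4), (6, 5), (6, 6), (6, 7)]
Unfold 4 (reflect across v@4): 32 holes -> [(1, 0), (1, 1), (1, 2), (1, 3), (1, 4), (1, 5), (1, 6), (1, 7), (3, 0), (3, 1), (3, 2), (3, 3), (3, 4), (3, 5), (3, 6), (3, 7), (4, 0), (4, 1), (4, 2), (4, 3), (4, 4), (4, 5), (4, 6), (4, 7), (6, 0), (6, 1), (6, 2), (6, 3), (6, 4), (6, 5), (6, 6), (6, 7)]
Holes: [(1, 0), (1, 1), (1, 2), (1, 3), (1, 4), (1, 5), (1, 6), (1, 7), (3, 0), (3, 1), (3, 2), (3, 3), (3, 4), (3, 5), (3, 6), (3, 7), (4, 0), (4, 1), (4, 2), (4, 3), (4, 4), (4, 5), (4, 6), (4, 7), (6, 0), (6, 1), (6, 2), (6, 3), (6, 4), (6, 5), (6, 6), (6, 7)]

Answer: no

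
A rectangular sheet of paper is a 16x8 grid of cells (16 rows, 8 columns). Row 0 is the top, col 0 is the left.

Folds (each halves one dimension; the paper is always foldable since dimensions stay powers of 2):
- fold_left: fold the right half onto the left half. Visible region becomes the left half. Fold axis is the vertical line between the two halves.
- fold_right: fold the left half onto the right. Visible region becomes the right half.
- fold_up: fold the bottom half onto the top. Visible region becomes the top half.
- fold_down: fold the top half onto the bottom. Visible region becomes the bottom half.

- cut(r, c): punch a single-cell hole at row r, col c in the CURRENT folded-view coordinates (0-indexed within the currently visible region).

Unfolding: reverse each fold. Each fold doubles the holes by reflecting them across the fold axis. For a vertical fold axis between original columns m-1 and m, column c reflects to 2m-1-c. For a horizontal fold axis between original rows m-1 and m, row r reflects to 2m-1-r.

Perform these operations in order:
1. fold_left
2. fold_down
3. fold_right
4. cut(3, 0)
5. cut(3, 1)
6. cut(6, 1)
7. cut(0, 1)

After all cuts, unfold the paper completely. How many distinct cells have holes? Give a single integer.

Answer: 32

Derivation:
Op 1 fold_left: fold axis v@4; visible region now rows[0,16) x cols[0,4) = 16x4
Op 2 fold_down: fold axis h@8; visible region now rows[8,16) x cols[0,4) = 8x4
Op 3 fold_right: fold axis v@2; visible region now rows[8,16) x cols[2,4) = 8x2
Op 4 cut(3, 0): punch at orig (11,2); cuts so far [(11, 2)]; region rows[8,16) x cols[2,4) = 8x2
Op 5 cut(3, 1): punch at orig (11,3); cuts so far [(11, 2), (11, 3)]; region rows[8,16) x cols[2,4) = 8x2
Op 6 cut(6, 1): punch at orig (14,3); cuts so far [(11, 2), (11, 3), (14, 3)]; region rows[8,16) x cols[2,4) = 8x2
Op 7 cut(0, 1): punch at orig (8,3); cuts so far [(8, 3), (11, 2), (11, 3), (14, 3)]; region rows[8,16) x cols[2,4) = 8x2
Unfold 1 (reflect across v@2): 8 holes -> [(8, 0), (8, 3), (11, 0), (11, 1), (11, 2), (11, 3), (14, 0), (14, 3)]
Unfold 2 (reflect across h@8): 16 holes -> [(1, 0), (1, 3), (4, 0), (4, 1), (4, 2), (4, 3), (7, 0), (7, 3), (8, 0), (8, 3), (11, 0), (11, 1), (11, 2), (11, 3), (14, 0), (14, 3)]
Unfold 3 (reflect across v@4): 32 holes -> [(1, 0), (1, 3), (1, 4), (1, 7), (4, 0), (4, 1), (4, 2), (4, 3), (4, 4), (4, 5), (4, 6), (4, 7), (7, 0), (7, 3), (7, 4), (7, 7), (8, 0), (8, 3), (8, 4), (8, 7), (11, 0), (11, 1), (11, 2), (11, 3), (11, 4), (11, 5), (11, 6), (11, 7), (14, 0), (14, 3), (14, 4), (14, 7)]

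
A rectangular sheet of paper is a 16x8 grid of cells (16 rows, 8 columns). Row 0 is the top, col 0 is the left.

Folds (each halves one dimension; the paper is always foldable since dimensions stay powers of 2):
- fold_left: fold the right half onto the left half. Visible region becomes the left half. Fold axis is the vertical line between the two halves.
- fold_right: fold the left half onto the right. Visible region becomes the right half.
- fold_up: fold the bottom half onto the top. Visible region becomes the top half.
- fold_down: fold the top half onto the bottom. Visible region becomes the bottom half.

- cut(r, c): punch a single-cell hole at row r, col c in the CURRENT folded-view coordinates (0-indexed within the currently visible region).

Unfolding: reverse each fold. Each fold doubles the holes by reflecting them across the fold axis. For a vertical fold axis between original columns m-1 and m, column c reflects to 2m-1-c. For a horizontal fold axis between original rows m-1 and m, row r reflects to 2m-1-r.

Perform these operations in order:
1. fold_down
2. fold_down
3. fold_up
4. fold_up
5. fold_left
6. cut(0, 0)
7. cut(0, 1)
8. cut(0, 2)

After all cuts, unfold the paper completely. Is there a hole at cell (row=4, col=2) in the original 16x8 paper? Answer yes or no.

Answer: yes

Derivation:
Op 1 fold_down: fold axis h@8; visible region now rows[8,16) x cols[0,8) = 8x8
Op 2 fold_down: fold axis h@12; visible region now rows[12,16) x cols[0,8) = 4x8
Op 3 fold_up: fold axis h@14; visible region now rows[12,14) x cols[0,8) = 2x8
Op 4 fold_up: fold axis h@13; visible region now rows[12,13) x cols[0,8) = 1x8
Op 5 fold_left: fold axis v@4; visible region now rows[12,13) x cols[0,4) = 1x4
Op 6 cut(0, 0): punch at orig (12,0); cuts so far [(12, 0)]; region rows[12,13) x cols[0,4) = 1x4
Op 7 cut(0, 1): punch at orig (12,1); cuts so far [(12, 0), (12, 1)]; region rows[12,13) x cols[0,4) = 1x4
Op 8 cut(0, 2): punch at orig (12,2); cuts so far [(12, 0), (12, 1), (12, 2)]; region rows[12,13) x cols[0,4) = 1x4
Unfold 1 (reflect across v@4): 6 holes -> [(12, 0), (12, 1), (12, 2), (12, 5), (12, 6), (12, 7)]
Unfold 2 (reflect across h@13): 12 holes -> [(12, 0), (12, 1), (12, 2), (12, 5), (12, 6), (12, 7), (13, 0), (13, 1), (13, 2), (13, 5), (13, 6), (13, 7)]
Unfold 3 (reflect across h@14): 24 holes -> [(12, 0), (12, 1), (12, 2), (12, 5), (12, 6), (12, 7), (13, 0), (13, 1), (13, 2), (13, 5), (13, 6), (13, 7), (14, 0), (14, 1), (14, 2), (14, 5), (14, 6), (14, 7), (15, 0), (15, 1), (15, 2), (15, 5), (15, 6), (15, 7)]
Unfold 4 (reflect across h@12): 48 holes -> [(8, 0), (8, 1), (8, 2), (8, 5), (8, 6), (8, 7), (9, 0), (9, 1), (9, 2), (9, 5), (9, 6), (9, 7), (10, 0), (10, 1), (10, 2), (10, 5), (10, 6), (10, 7), (11, 0), (11, 1), (11, 2), (11, 5), (11, 6), (11, 7), (12, 0), (12, 1), (12, 2), (12, 5), (12, 6), (12, 7), (13, 0), (13, 1), (13, 2), (13, 5), (13, 6), (13, 7), (14, 0), (14, 1), (14, 2), (14, 5), (14, 6), (14, 7), (15, 0), (15, 1), (15, 2), (15, 5), (15, 6), (15, 7)]
Unfold 5 (reflect across h@8): 96 holes -> [(0, 0), (0, 1), (0, 2), (0, 5), (0, 6), (0, 7), (1, 0), (1, 1), (1, 2), (1, 5), (1, 6), (1, 7), (2, 0), (2, 1), (2, 2), (2, 5), (2, 6), (2, 7), (3, 0), (3, 1), (3, 2), (3, 5), (3, 6), (3, 7), (4, 0), (4, 1), (4, 2), (4, 5), (4, 6), (4, 7), (5, 0), (5, 1), (5, 2), (5, 5), (5, 6), (5, 7), (6, 0), (6, 1), (6, 2), (6, 5), (6, 6), (6, 7), (7, 0), (7, 1), (7, 2), (7, 5), (7, 6), (7, 7), (8, 0), (8, 1), (8, 2), (8, 5), (8, 6), (8, 7), (9, 0), (9, 1), (9, 2), (9, 5), (9, 6), (9, 7), (10, 0), (10, 1), (10, 2), (10, 5), (10, 6), (10, 7), (11, 0), (11, 1), (11, 2), (11, 5), (11, 6), (11, 7), (12, 0), (12, 1), (12, 2), (12, 5), (12, 6), (12, 7), (13, 0), (13, 1), (13, 2), (13, 5), (13, 6), (13, 7), (14, 0), (14, 1), (14, 2), (14, 5), (14, 6), (14, 7), (15, 0), (15, 1), (15, 2), (15, 5), (15, 6), (15, 7)]
Holes: [(0, 0), (0, 1), (0, 2), (0, 5), (0, 6), (0, 7), (1, 0), (1, 1), (1, 2), (1, 5), (1, 6), (1, 7), (2, 0), (2, 1), (2, 2), (2, 5), (2, 6), (2, 7), (3, 0), (3, 1), (3, 2), (3, 5), (3, 6), (3, 7), (4, 0), (4, 1), (4, 2), (4, 5), (4, 6), (4, 7), (5, 0), (5, 1), (5, 2), (5, 5), (5, 6), (5, 7), (6, 0), (6, 1), (6, 2), (6, 5), (6, 6), (6, 7), (7, 0), (7, 1), (7, 2), (7, 5), (7, 6), (7, 7), (8, 0), (8, 1), (8, 2), (8, 5), (8, 6), (8, 7), (9, 0), (9, 1), (9, 2), (9, 5), (9, 6), (9, 7), (10, 0), (10, 1), (10, 2), (10, 5), (10, 6), (10, 7), (11, 0), (11, 1), (11, 2), (11, 5), (11, 6), (11, 7), (12, 0), (12, 1), (12, 2), (12, 5), (12, 6), (12, 7), (13, 0), (13, 1), (13, 2), (13, 5), (13, 6), (13, 7), (14, 0), (14, 1), (14, 2), (14, 5), (14, 6), (14, 7), (15, 0), (15, 1), (15, 2), (15, 5), (15, 6), (15, 7)]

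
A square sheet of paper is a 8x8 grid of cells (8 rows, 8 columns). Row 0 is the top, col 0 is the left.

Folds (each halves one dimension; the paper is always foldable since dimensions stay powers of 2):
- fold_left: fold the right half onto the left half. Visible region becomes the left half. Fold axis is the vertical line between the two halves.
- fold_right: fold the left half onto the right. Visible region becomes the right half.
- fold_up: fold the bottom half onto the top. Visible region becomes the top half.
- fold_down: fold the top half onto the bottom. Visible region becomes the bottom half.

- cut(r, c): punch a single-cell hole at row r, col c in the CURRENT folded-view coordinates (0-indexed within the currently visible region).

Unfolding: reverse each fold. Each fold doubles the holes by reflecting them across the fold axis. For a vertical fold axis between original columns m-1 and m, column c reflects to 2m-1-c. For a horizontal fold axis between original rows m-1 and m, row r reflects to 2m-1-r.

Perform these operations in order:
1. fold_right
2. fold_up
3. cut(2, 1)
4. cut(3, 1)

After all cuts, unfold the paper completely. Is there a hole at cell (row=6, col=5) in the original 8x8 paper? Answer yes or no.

Op 1 fold_right: fold axis v@4; visible region now rows[0,8) x cols[4,8) = 8x4
Op 2 fold_up: fold axis h@4; visible region now rows[0,4) x cols[4,8) = 4x4
Op 3 cut(2, 1): punch at orig (2,5); cuts so far [(2, 5)]; region rows[0,4) x cols[4,8) = 4x4
Op 4 cut(3, 1): punch at orig (3,5); cuts so far [(2, 5), (3, 5)]; region rows[0,4) x cols[4,8) = 4x4
Unfold 1 (reflect across h@4): 4 holes -> [(2, 5), (3, 5), (4, 5), (5, 5)]
Unfold 2 (reflect across v@4): 8 holes -> [(2, 2), (2, 5), (3, 2), (3, 5), (4, 2), (4, 5), (5, 2), (5, 5)]
Holes: [(2, 2), (2, 5), (3, 2), (3, 5), (4, 2), (4, 5), (5, 2), (5, 5)]

Answer: no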